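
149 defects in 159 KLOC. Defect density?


Defect density = defects / KLOC
Defect density = 149 / 159
Defect density = 0.937 defects/KLOC

0.937 defects/KLOC


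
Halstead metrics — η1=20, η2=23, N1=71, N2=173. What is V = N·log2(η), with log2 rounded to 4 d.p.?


Formula: V = N * log2(η), where N = N1 + N2 and η = η1 + η2
η = 20 + 23 = 43
N = 71 + 173 = 244
log2(43) ≈ 5.4263
V = 244 * 5.4263 = 1324.02

1324.02


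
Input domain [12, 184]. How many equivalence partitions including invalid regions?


Valid range: [12, 184]
Class 1: x < 12 — invalid
Class 2: 12 ≤ x ≤ 184 — valid
Class 3: x > 184 — invalid
Total equivalence classes: 3

3 equivalence classes


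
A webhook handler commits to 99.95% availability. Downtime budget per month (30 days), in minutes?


Formula: allowed downtime = period * (100 - SLA) / 100
Period (month (30 days)) = 43200 minutes
Unavailability fraction = (100 - 99.95) / 100
Allowed downtime = 43200 * (100 - 99.95) / 100
Allowed downtime = 21.6 minutes

21.6 minutes


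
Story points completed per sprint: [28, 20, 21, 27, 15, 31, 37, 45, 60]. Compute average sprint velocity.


Formula: Avg velocity = Total points / Number of sprints
Points: [28, 20, 21, 27, 15, 31, 37, 45, 60]
Sum = 28 + 20 + 21 + 27 + 15 + 31 + 37 + 45 + 60 = 284
Avg velocity = 284 / 9 = 31.56 points/sprint

31.56 points/sprint


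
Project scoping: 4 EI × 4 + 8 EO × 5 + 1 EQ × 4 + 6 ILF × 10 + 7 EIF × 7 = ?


UFP = EI*4 + EO*5 + EQ*4 + ILF*10 + EIF*7
UFP = 4*4 + 8*5 + 1*4 + 6*10 + 7*7
UFP = 16 + 40 + 4 + 60 + 49
UFP = 169

169


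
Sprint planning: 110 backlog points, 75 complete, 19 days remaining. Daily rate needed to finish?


Formula: Required rate = Remaining points / Days left
Remaining = 110 - 75 = 35 points
Required rate = 35 / 19 = 1.84 points/day

1.84 points/day


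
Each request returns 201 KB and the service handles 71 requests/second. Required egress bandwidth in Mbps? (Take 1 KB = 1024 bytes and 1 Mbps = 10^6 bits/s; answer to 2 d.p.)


Formula: Mbps = payload_bytes * RPS * 8 / 1e6
Payload per request = 201 KB = 201 * 1024 = 205824 bytes
Total bytes/sec = 205824 * 71 = 14613504
Total bits/sec = 14613504 * 8 = 116908032
Mbps = 116908032 / 1e6 = 116.91

116.91 Mbps


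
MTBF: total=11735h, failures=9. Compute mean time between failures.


Formula: MTBF = Total operating time / Number of failures
MTBF = 11735 / 9
MTBF = 1303.89 hours

1303.89 hours


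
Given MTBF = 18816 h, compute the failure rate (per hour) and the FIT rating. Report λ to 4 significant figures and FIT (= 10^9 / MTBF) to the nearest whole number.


Formula: λ = 1 / MTBF; FIT = λ × 1e9 = 1e9 / MTBF
λ = 1 / 18816 ≈ 5.315e-05 failures/hour
FIT = 1e9 / 18816 ≈ 53146 failures per 1e9 hours (nearest whole number)

λ = 5.315e-05 /h, FIT = 53146


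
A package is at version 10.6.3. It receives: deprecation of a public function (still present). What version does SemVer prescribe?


Current: 10.6.3
Change category: 'deprecation of a public function (still present)' → minor bump
SemVer rule: minor bump → increment MINOR, reset PATCH to 0 (MAJOR unchanged)
New: 10.7.0

10.7.0


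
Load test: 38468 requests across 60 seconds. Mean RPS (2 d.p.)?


Formula: throughput = requests / seconds
throughput = 38468 / 60
throughput = 641.13 requests/second

641.13 requests/second


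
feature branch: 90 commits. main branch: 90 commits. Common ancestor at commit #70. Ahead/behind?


Common ancestor: commit #70
feature commits after divergence: 90 - 70 = 20
main commits after divergence: 90 - 70 = 20
feature is 20 commits ahead of main
main is 20 commits ahead of feature

feature ahead: 20, main ahead: 20


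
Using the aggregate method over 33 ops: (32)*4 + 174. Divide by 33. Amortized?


Formula: Amortized cost = Total cost / Operations
Total cost = (32 * 4) + (1 * 174)
Total cost = 128 + 174 = 302
Amortized = 302 / 33 = 9.1515

9.1515


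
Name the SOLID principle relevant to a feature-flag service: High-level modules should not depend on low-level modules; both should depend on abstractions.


This describes the Dependency Inversion Principle (DIP)

Dependency Inversion Principle (DIP)


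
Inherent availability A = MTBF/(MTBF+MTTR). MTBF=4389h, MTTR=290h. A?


Availability = MTBF / (MTBF + MTTR)
Availability = 4389 / (4389 + 290)
Availability = 4389 / 4679
Availability = 93.8021%

93.8021%


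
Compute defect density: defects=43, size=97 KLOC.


Defect density = defects / KLOC
Defect density = 43 / 97
Defect density = 0.443 defects/KLOC

0.443 defects/KLOC


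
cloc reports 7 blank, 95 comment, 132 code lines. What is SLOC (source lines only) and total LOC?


Total LOC = blank + comment + code
Total LOC = 7 + 95 + 132 = 234
SLOC (source only) = code = 132

Total LOC: 234, SLOC: 132


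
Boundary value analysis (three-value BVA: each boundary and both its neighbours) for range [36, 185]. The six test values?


Range: [36, 185]
Boundaries: just below min, min, min+1, max-1, max, just above max
Values: [35, 36, 37, 184, 185, 186]

[35, 36, 37, 184, 185, 186]


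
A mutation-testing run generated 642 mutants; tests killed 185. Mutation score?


Mutation score = killed / total * 100
Mutation score = 185 / 642 * 100
Mutation score = 28.82%

28.82%


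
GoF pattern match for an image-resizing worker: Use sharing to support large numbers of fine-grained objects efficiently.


This matches the Flyweight pattern

Flyweight


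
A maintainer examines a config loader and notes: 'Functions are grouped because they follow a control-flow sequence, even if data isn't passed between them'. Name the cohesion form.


Reasoning: Grouped by order of execution within a routine, not by data flow
Type: Procedural cohesion

Procedural cohesion


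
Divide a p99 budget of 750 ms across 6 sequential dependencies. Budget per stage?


Formula: per_stage = total_budget / stages
per_stage = 750 / 6
per_stage = 125.0 ms

125.0 ms


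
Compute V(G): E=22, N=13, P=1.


Formula: V(G) = E - N + 2P
V(G) = 22 - 13 + 2*1
V(G) = 9 + 2
V(G) = 11

11


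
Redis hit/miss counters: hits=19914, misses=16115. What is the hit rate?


Formula: hit rate = hits / (hits + misses) * 100
hit rate = 19914 / (19914 + 16115) * 100
hit rate = 19914 / 36029 * 100
hit rate = 55.27%

55.27%


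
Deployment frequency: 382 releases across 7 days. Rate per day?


Formula: deployments per day = releases / days
= 382 / 7
= 54.571 deploys/day
(equivalently, 382.0 deploys/week)

54.571 deploys/day


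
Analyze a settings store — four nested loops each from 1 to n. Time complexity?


Reasoning: four levels of nesting
Complexity: O(n^4)

O(n^4)


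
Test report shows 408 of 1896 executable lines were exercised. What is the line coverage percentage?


Coverage = covered / total * 100
Coverage = 408 / 1896 * 100
Coverage = 21.52%

21.52%


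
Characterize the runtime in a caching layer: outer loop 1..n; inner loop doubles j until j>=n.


Reasoning: linear outer times logarithmic inner
Complexity: O(n log n)

O(n log n)


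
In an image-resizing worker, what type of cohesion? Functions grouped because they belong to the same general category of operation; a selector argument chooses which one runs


Reasoning: Grouped by category of activity, not by data or sequence
Type: Logical cohesion

Logical cohesion


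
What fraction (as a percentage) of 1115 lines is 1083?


Coverage = covered / total * 100
Coverage = 1083 / 1115 * 100
Coverage = 97.13%

97.13%


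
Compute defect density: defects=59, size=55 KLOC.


Defect density = defects / KLOC
Defect density = 59 / 55
Defect density = 1.073 defects/KLOC

1.073 defects/KLOC


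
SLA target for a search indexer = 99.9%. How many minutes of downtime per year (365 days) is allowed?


Formula: allowed downtime = period * (100 - SLA) / 100
Period (year (365 days)) = 525600 minutes
Unavailability fraction = (100 - 99.9) / 100
Allowed downtime = 525600 * (100 - 99.9) / 100
Allowed downtime = 525.6 minutes

525.6 minutes


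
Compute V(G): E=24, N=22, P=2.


Formula: V(G) = E - N + 2P
V(G) = 24 - 22 + 2*2
V(G) = 2 + 4
V(G) = 6

6


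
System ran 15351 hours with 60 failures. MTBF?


Formula: MTBF = Total operating time / Number of failures
MTBF = 15351 / 60
MTBF = 255.85 hours

255.85 hours


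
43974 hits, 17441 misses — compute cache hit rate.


Formula: hit rate = hits / (hits + misses) * 100
hit rate = 43974 / (43974 + 17441) * 100
hit rate = 43974 / 61415 * 100
hit rate = 71.6%

71.6%


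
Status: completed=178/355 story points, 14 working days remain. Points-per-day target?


Formula: Required rate = Remaining points / Days left
Remaining = 355 - 178 = 177 points
Required rate = 177 / 14 = 12.64 points/day

12.64 points/day


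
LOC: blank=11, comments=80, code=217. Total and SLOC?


Total LOC = blank + comment + code
Total LOC = 11 + 80 + 217 = 308
SLOC (source only) = code = 217

Total LOC: 308, SLOC: 217


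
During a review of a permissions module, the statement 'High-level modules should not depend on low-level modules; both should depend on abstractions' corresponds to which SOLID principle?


This describes the Dependency Inversion Principle (DIP)

Dependency Inversion Principle (DIP)


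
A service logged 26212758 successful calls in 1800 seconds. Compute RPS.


Formula: throughput = requests / seconds
throughput = 26212758 / 1800
throughput = 14562.64 requests/second

14562.64 requests/second


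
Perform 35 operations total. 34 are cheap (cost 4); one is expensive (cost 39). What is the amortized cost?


Formula: Amortized cost = Total cost / Operations
Total cost = (34 * 4) + (1 * 39)
Total cost = 136 + 39 = 175
Amortized = 175 / 35 = 5.0

5.0


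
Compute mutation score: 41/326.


Mutation score = killed / total * 100
Mutation score = 41 / 326 * 100
Mutation score = 12.58%

12.58%


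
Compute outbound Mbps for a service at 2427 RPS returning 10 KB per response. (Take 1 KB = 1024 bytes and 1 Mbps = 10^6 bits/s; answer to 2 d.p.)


Formula: Mbps = payload_bytes * RPS * 8 / 1e6
Payload per request = 10 KB = 10 * 1024 = 10240 bytes
Total bytes/sec = 10240 * 2427 = 24852480
Total bits/sec = 24852480 * 8 = 198819840
Mbps = 198819840 / 1e6 = 198.82

198.82 Mbps


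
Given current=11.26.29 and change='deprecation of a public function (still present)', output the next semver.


Current: 11.26.29
Change category: 'deprecation of a public function (still present)' → minor bump
SemVer rule: minor bump → increment MINOR, reset PATCH to 0 (MAJOR unchanged)
New: 11.27.0

11.27.0


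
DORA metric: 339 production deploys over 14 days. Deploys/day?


Formula: deployments per day = releases / days
= 339 / 14
= 24.214 deploys/day
(equivalently, 169.5 deploys/week)

24.214 deploys/day


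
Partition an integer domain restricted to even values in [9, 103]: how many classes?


Constraint: even integers in [9, 103]
Class 1: x < 9 — out-of-range invalid
Class 2: x in [9,103] but odd — wrong type invalid
Class 3: x in [9,103] and even — valid
Class 4: x > 103 — out-of-range invalid
Total equivalence classes: 4

4 equivalence classes


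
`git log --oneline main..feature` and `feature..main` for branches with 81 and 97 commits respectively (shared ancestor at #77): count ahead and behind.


Common ancestor: commit #77
feature commits after divergence: 81 - 77 = 4
main commits after divergence: 97 - 77 = 20
feature is 4 commits ahead of main
main is 20 commits ahead of feature

feature ahead: 4, main ahead: 20


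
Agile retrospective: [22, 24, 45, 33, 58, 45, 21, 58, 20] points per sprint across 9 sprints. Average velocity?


Formula: Avg velocity = Total points / Number of sprints
Points: [22, 24, 45, 33, 58, 45, 21, 58, 20]
Sum = 22 + 24 + 45 + 33 + 58 + 45 + 21 + 58 + 20 = 326
Avg velocity = 326 / 9 = 36.22 points/sprint

36.22 points/sprint


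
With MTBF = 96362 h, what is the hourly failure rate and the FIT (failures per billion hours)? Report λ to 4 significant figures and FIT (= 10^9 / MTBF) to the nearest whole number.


Formula: λ = 1 / MTBF; FIT = λ × 1e9 = 1e9 / MTBF
λ = 1 / 96362 ≈ 1.038e-05 failures/hour
FIT = 1e9 / 96362 ≈ 10378 failures per 1e9 hours (nearest whole number)

λ = 1.038e-05 /h, FIT = 10378


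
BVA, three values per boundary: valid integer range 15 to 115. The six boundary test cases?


Range: [15, 115]
Boundaries: just below min, min, min+1, max-1, max, just above max
Values: [14, 15, 16, 114, 115, 116]

[14, 15, 16, 114, 115, 116]


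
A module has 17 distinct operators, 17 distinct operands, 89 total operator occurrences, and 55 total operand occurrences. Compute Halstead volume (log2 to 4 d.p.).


Formula: V = N * log2(η), where N = N1 + N2 and η = η1 + η2
η = 17 + 17 = 34
N = 89 + 55 = 144
log2(34) ≈ 5.0875
V = 144 * 5.0875 = 732.60

732.60


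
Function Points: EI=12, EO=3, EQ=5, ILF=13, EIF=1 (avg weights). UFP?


UFP = EI*4 + EO*5 + EQ*4 + ILF*10 + EIF*7
UFP = 12*4 + 3*5 + 5*4 + 13*10 + 1*7
UFP = 48 + 15 + 20 + 130 + 7
UFP = 220

220


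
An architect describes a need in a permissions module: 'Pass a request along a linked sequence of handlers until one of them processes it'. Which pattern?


This matches the Chain of Responsibility pattern

Chain of Responsibility


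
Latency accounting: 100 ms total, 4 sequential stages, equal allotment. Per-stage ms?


Formula: per_stage = total_budget / stages
per_stage = 100 / 4
per_stage = 25.0 ms

25.0 ms


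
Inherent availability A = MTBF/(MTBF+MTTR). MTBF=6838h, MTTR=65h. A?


Availability = MTBF / (MTBF + MTTR)
Availability = 6838 / (6838 + 65)
Availability = 6838 / 6903
Availability = 99.0584%

99.0584%


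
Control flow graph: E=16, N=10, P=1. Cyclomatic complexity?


Formula: V(G) = E - N + 2P
V(G) = 16 - 10 + 2*1
V(G) = 6 + 2
V(G) = 8

8


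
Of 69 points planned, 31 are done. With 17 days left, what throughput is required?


Formula: Required rate = Remaining points / Days left
Remaining = 69 - 31 = 38 points
Required rate = 38 / 17 = 2.24 points/day

2.24 points/day


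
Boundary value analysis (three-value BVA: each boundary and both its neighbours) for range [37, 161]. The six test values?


Range: [37, 161]
Boundaries: just below min, min, min+1, max-1, max, just above max
Values: [36, 37, 38, 160, 161, 162]

[36, 37, 38, 160, 161, 162]


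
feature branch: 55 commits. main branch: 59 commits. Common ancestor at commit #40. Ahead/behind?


Common ancestor: commit #40
feature commits after divergence: 55 - 40 = 15
main commits after divergence: 59 - 40 = 19
feature is 15 commits ahead of main
main is 19 commits ahead of feature

feature ahead: 15, main ahead: 19


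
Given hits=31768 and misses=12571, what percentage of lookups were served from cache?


Formula: hit rate = hits / (hits + misses) * 100
hit rate = 31768 / (31768 + 12571) * 100
hit rate = 31768 / 44339 * 100
hit rate = 71.65%

71.65%


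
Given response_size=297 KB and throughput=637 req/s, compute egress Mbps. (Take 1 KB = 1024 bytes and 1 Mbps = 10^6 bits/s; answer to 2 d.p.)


Formula: Mbps = payload_bytes * RPS * 8 / 1e6
Payload per request = 297 KB = 297 * 1024 = 304128 bytes
Total bytes/sec = 304128 * 637 = 193729536
Total bits/sec = 193729536 * 8 = 1549836288
Mbps = 1549836288 / 1e6 = 1549.84

1549.84 Mbps


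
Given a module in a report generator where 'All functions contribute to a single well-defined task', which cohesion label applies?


Reasoning: Best: single purpose
Type: Functional cohesion

Functional cohesion


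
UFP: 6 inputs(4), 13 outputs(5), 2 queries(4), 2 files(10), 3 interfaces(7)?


UFP = EI*4 + EO*5 + EQ*4 + ILF*10 + EIF*7
UFP = 6*4 + 13*5 + 2*4 + 2*10 + 3*7
UFP = 24 + 65 + 8 + 20 + 21
UFP = 138

138


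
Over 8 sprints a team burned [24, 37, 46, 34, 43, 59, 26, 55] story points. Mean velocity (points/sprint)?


Formula: Avg velocity = Total points / Number of sprints
Points: [24, 37, 46, 34, 43, 59, 26, 55]
Sum = 24 + 37 + 46 + 34 + 43 + 59 + 26 + 55 = 324
Avg velocity = 324 / 8 = 40.5 points/sprint

40.5 points/sprint


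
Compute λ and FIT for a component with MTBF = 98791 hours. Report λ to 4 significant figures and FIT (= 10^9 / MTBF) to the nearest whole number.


Formula: λ = 1 / MTBF; FIT = λ × 1e9 = 1e9 / MTBF
λ = 1 / 98791 ≈ 1.012e-05 failures/hour
FIT = 1e9 / 98791 ≈ 10122 failures per 1e9 hours (nearest whole number)

λ = 1.012e-05 /h, FIT = 10122


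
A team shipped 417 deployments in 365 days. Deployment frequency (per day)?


Formula: deployments per day = releases / days
= 417 / 365
= 1.142 deploys/day
(equivalently, 8.0 deploys/week)

1.142 deploys/day


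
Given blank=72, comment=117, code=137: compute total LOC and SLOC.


Total LOC = blank + comment + code
Total LOC = 72 + 117 + 137 = 326
SLOC (source only) = code = 137

Total LOC: 326, SLOC: 137


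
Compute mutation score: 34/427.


Mutation score = killed / total * 100
Mutation score = 34 / 427 * 100
Mutation score = 7.96%

7.96%


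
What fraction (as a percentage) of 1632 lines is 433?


Coverage = covered / total * 100
Coverage = 433 / 1632 * 100
Coverage = 26.53%

26.53%


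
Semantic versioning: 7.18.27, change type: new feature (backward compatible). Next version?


Current: 7.18.27
Change category: 'new feature (backward compatible)' → minor bump
SemVer rule: minor bump → increment MINOR, reset PATCH to 0 (MAJOR unchanged)
New: 7.19.0

7.19.0


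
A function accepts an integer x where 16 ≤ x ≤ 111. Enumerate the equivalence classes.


Valid range: [16, 111]
Class 1: x < 16 — invalid
Class 2: 16 ≤ x ≤ 111 — valid
Class 3: x > 111 — invalid
Total equivalence classes: 3

3 equivalence classes


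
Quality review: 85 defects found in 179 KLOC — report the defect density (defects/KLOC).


Defect density = defects / KLOC
Defect density = 85 / 179
Defect density = 0.475 defects/KLOC

0.475 defects/KLOC


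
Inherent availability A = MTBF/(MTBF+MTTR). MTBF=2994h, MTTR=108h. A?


Availability = MTBF / (MTBF + MTTR)
Availability = 2994 / (2994 + 108)
Availability = 2994 / 3102
Availability = 96.5184%

96.5184%


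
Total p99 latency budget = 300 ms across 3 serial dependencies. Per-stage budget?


Formula: per_stage = total_budget / stages
per_stage = 300 / 3
per_stage = 100.0 ms

100.0 ms


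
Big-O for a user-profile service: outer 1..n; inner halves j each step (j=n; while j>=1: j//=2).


Reasoning: n times log n
Complexity: O(n log n)

O(n log n)


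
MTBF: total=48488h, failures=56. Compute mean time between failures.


Formula: MTBF = Total operating time / Number of failures
MTBF = 48488 / 56
MTBF = 865.86 hours

865.86 hours


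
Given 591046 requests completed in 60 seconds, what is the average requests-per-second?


Formula: throughput = requests / seconds
throughput = 591046 / 60
throughput = 9850.77 requests/second

9850.77 requests/second


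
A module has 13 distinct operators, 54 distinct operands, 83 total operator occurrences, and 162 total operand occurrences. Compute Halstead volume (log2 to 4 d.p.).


Formula: V = N * log2(η), where N = N1 + N2 and η = η1 + η2
η = 13 + 54 = 67
N = 83 + 162 = 245
log2(67) ≈ 6.0661
V = 245 * 6.0661 = 1486.19

1486.19


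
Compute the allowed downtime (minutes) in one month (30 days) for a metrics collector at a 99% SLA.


Formula: allowed downtime = period * (100 - SLA) / 100
Period (month (30 days)) = 43200 minutes
Unavailability fraction = (100 - 99.0) / 100
Allowed downtime = 43200 * (100 - 99.0) / 100
Allowed downtime = 432.0 minutes

432.0 minutes


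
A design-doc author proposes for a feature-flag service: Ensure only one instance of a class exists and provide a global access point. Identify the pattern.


This matches the Singleton pattern

Singleton


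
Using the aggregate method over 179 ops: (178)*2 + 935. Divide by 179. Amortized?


Formula: Amortized cost = Total cost / Operations
Total cost = (178 * 2) + (1 * 935)
Total cost = 356 + 935 = 1291
Amortized = 1291 / 179 = 7.2123

7.2123


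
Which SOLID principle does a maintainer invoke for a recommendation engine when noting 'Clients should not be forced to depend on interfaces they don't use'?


This describes the Interface Segregation Principle (ISP)

Interface Segregation Principle (ISP)


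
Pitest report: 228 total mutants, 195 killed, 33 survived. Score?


Mutation score = killed / total * 100
Mutation score = 195 / 228 * 100
Mutation score = 85.53%

85.53%


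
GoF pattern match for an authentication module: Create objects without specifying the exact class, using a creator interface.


This matches the Factory Method pattern

Factory Method


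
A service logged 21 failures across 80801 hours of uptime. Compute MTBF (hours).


Formula: MTBF = Total operating time / Number of failures
MTBF = 80801 / 21
MTBF = 3847.67 hours

3847.67 hours


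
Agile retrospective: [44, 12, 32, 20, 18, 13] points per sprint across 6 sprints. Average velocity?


Formula: Avg velocity = Total points / Number of sprints
Points: [44, 12, 32, 20, 18, 13]
Sum = 44 + 12 + 32 + 20 + 18 + 13 = 139
Avg velocity = 139 / 6 = 23.17 points/sprint

23.17 points/sprint


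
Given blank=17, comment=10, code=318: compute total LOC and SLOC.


Total LOC = blank + comment + code
Total LOC = 17 + 10 + 318 = 345
SLOC (source only) = code = 318

Total LOC: 345, SLOC: 318


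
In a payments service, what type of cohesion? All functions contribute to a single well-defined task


Reasoning: Best: single purpose
Type: Functional cohesion

Functional cohesion


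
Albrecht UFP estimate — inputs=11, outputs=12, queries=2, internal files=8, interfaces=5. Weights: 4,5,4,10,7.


UFP = EI*4 + EO*5 + EQ*4 + ILF*10 + EIF*7
UFP = 11*4 + 12*5 + 2*4 + 8*10 + 5*7
UFP = 44 + 60 + 8 + 80 + 35
UFP = 227

227


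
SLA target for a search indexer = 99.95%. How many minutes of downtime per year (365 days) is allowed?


Formula: allowed downtime = period * (100 - SLA) / 100
Period (year (365 days)) = 525600 minutes
Unavailability fraction = (100 - 99.95) / 100
Allowed downtime = 525600 * (100 - 99.95) / 100
Allowed downtime = 262.8 minutes

262.8 minutes


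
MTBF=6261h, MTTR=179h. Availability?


Availability = MTBF / (MTBF + MTTR)
Availability = 6261 / (6261 + 179)
Availability = 6261 / 6440
Availability = 97.2205%

97.2205%


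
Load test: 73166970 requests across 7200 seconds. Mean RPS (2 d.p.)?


Formula: throughput = requests / seconds
throughput = 73166970 / 7200
throughput = 10162.08 requests/second

10162.08 requests/second


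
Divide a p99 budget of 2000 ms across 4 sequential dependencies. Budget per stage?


Formula: per_stage = total_budget / stages
per_stage = 2000 / 4
per_stage = 500.0 ms

500.0 ms


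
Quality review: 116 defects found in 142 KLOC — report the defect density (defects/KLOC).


Defect density = defects / KLOC
Defect density = 116 / 142
Defect density = 0.817 defects/KLOC

0.817 defects/KLOC


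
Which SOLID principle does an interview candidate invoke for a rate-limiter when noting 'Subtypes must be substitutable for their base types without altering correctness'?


This describes the Liskov Substitution Principle (LSP)

Liskov Substitution Principle (LSP)


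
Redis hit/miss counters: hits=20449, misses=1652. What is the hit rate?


Formula: hit rate = hits / (hits + misses) * 100
hit rate = 20449 / (20449 + 1652) * 100
hit rate = 20449 / 22101 * 100
hit rate = 92.53%

92.53%


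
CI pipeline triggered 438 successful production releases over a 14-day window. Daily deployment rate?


Formula: deployments per day = releases / days
= 438 / 14
= 31.286 deploys/day
(equivalently, 219.0 deploys/week)

31.286 deploys/day


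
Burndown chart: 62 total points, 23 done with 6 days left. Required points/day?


Formula: Required rate = Remaining points / Days left
Remaining = 62 - 23 = 39 points
Required rate = 39 / 6 = 6.5 points/day

6.5 points/day


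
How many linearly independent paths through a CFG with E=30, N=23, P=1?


Formula: V(G) = E - N + 2P
V(G) = 30 - 23 + 2*1
V(G) = 7 + 2
V(G) = 9

9


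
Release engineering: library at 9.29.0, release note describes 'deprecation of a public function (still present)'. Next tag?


Current: 9.29.0
Change category: 'deprecation of a public function (still present)' → minor bump
SemVer rule: minor bump → increment MINOR, reset PATCH to 0 (MAJOR unchanged)
New: 9.30.0

9.30.0


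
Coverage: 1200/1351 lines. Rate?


Coverage = covered / total * 100
Coverage = 1200 / 1351 * 100
Coverage = 88.82%

88.82%


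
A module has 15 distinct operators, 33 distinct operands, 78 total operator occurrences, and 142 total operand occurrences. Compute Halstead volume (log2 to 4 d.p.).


Formula: V = N * log2(η), where N = N1 + N2 and η = η1 + η2
η = 15 + 33 = 48
N = 78 + 142 = 220
log2(48) ≈ 5.5850
V = 220 * 5.5850 = 1228.70

1228.70


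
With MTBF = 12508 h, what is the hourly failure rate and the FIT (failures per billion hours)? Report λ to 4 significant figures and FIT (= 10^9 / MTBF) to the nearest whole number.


Formula: λ = 1 / MTBF; FIT = λ × 1e9 = 1e9 / MTBF
λ = 1 / 12508 ≈ 7.995e-05 failures/hour
FIT = 1e9 / 12508 ≈ 79949 failures per 1e9 hours (nearest whole number)

λ = 7.995e-05 /h, FIT = 79949


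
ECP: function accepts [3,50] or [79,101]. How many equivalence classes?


Valid ranges: [3,50] and [79,101]
Class 1: x < 3 — invalid
Class 2: 3 ≤ x ≤ 50 — valid
Class 3: 50 < x < 79 — invalid (gap between ranges)
Class 4: 79 ≤ x ≤ 101 — valid
Class 5: x > 101 — invalid
Total equivalence classes: 5

5 equivalence classes


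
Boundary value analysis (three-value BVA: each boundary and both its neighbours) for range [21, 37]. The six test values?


Range: [21, 37]
Boundaries: just below min, min, min+1, max-1, max, just above max
Values: [20, 21, 22, 36, 37, 38]

[20, 21, 22, 36, 37, 38]


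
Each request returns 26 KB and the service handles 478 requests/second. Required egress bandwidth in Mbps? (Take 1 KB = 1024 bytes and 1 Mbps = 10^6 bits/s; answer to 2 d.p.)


Formula: Mbps = payload_bytes * RPS * 8 / 1e6
Payload per request = 26 KB = 26 * 1024 = 26624 bytes
Total bytes/sec = 26624 * 478 = 12726272
Total bits/sec = 12726272 * 8 = 101810176
Mbps = 101810176 / 1e6 = 101.81

101.81 Mbps


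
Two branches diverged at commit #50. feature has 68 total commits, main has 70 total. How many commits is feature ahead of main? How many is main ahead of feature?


Common ancestor: commit #50
feature commits after divergence: 68 - 50 = 18
main commits after divergence: 70 - 50 = 20
feature is 18 commits ahead of main
main is 20 commits ahead of feature

feature ahead: 18, main ahead: 20


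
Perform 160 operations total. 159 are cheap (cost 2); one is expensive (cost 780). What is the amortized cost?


Formula: Amortized cost = Total cost / Operations
Total cost = (159 * 2) + (1 * 780)
Total cost = 318 + 780 = 1098
Amortized = 1098 / 160 = 6.8625

6.8625


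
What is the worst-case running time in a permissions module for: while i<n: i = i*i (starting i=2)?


Reasoning: squaring drives double-exponential growth; iterations ~ log log n
Complexity: O(log log n)

O(log log n)


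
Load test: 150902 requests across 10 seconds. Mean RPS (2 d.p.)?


Formula: throughput = requests / seconds
throughput = 150902 / 10
throughput = 15090.2 requests/second

15090.2 requests/second


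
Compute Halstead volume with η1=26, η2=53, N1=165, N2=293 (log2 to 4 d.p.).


Formula: V = N * log2(η), where N = N1 + N2 and η = η1 + η2
η = 26 + 53 = 79
N = 165 + 293 = 458
log2(79) ≈ 6.3038
V = 458 * 6.3038 = 2887.14

2887.14


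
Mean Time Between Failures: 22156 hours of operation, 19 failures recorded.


Formula: MTBF = Total operating time / Number of failures
MTBF = 22156 / 19
MTBF = 1166.11 hours

1166.11 hours


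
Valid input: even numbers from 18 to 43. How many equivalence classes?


Constraint: even integers in [18, 43]
Class 1: x < 18 — out-of-range invalid
Class 2: x in [18,43] but odd — wrong type invalid
Class 3: x in [18,43] and even — valid
Class 4: x > 43 — out-of-range invalid
Total equivalence classes: 4

4 equivalence classes


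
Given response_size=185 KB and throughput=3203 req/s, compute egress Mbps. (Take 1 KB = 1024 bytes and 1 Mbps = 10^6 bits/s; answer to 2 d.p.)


Formula: Mbps = payload_bytes * RPS * 8 / 1e6
Payload per request = 185 KB = 185 * 1024 = 189440 bytes
Total bytes/sec = 189440 * 3203 = 606776320
Total bits/sec = 606776320 * 8 = 4854210560
Mbps = 4854210560 / 1e6 = 4854.21

4854.21 Mbps


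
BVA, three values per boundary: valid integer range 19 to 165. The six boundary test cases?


Range: [19, 165]
Boundaries: just below min, min, min+1, max-1, max, just above max
Values: [18, 19, 20, 164, 165, 166]

[18, 19, 20, 164, 165, 166]


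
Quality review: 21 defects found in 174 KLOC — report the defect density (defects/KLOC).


Defect density = defects / KLOC
Defect density = 21 / 174
Defect density = 0.121 defects/KLOC

0.121 defects/KLOC


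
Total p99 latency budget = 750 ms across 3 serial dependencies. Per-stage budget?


Formula: per_stage = total_budget / stages
per_stage = 750 / 3
per_stage = 250.0 ms

250.0 ms


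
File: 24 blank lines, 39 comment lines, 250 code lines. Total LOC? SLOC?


Total LOC = blank + comment + code
Total LOC = 24 + 39 + 250 = 313
SLOC (source only) = code = 250

Total LOC: 313, SLOC: 250


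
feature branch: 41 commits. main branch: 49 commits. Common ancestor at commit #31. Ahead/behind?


Common ancestor: commit #31
feature commits after divergence: 41 - 31 = 10
main commits after divergence: 49 - 31 = 18
feature is 10 commits ahead of main
main is 18 commits ahead of feature

feature ahead: 10, main ahead: 18


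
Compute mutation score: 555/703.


Mutation score = killed / total * 100
Mutation score = 555 / 703 * 100
Mutation score = 78.95%

78.95%


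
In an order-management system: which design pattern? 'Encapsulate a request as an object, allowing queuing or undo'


This matches the Command pattern

Command


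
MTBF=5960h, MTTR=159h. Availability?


Availability = MTBF / (MTBF + MTTR)
Availability = 5960 / (5960 + 159)
Availability = 5960 / 6119
Availability = 97.4015%

97.4015%


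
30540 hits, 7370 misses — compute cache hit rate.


Formula: hit rate = hits / (hits + misses) * 100
hit rate = 30540 / (30540 + 7370) * 100
hit rate = 30540 / 37910 * 100
hit rate = 80.56%

80.56%


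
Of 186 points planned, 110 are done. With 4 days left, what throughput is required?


Formula: Required rate = Remaining points / Days left
Remaining = 186 - 110 = 76 points
Required rate = 76 / 4 = 19.0 points/day

19.0 points/day


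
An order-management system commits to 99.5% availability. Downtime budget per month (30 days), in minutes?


Formula: allowed downtime = period * (100 - SLA) / 100
Period (month (30 days)) = 43200 minutes
Unavailability fraction = (100 - 99.5) / 100
Allowed downtime = 43200 * (100 - 99.5) / 100
Allowed downtime = 216.0 minutes

216.0 minutes


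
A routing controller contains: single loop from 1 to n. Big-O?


Reasoning: one pass through n items
Complexity: O(n)

O(n)


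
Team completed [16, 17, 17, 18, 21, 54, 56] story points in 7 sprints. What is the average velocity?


Formula: Avg velocity = Total points / Number of sprints
Points: [16, 17, 17, 18, 21, 54, 56]
Sum = 16 + 17 + 17 + 18 + 21 + 54 + 56 = 199
Avg velocity = 199 / 7 = 28.43 points/sprint

28.43 points/sprint


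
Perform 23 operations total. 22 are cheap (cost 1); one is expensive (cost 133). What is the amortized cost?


Formula: Amortized cost = Total cost / Operations
Total cost = (22 * 1) + (1 * 133)
Total cost = 22 + 133 = 155
Amortized = 155 / 23 = 6.7391

6.7391


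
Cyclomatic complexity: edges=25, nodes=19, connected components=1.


Formula: V(G) = E - N + 2P
V(G) = 25 - 19 + 2*1
V(G) = 6 + 2
V(G) = 8

8


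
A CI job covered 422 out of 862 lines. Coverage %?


Coverage = covered / total * 100
Coverage = 422 / 862 * 100
Coverage = 48.96%

48.96%


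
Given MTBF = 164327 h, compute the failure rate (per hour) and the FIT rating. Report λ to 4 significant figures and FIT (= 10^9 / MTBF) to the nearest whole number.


Formula: λ = 1 / MTBF; FIT = λ × 1e9 = 1e9 / MTBF
λ = 1 / 164327 ≈ 6.085e-06 failures/hour
FIT = 1e9 / 164327 ≈ 6085 failures per 1e9 hours (nearest whole number)

λ = 6.085e-06 /h, FIT = 6085


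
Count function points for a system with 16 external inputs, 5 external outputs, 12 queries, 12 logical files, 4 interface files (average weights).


UFP = EI*4 + EO*5 + EQ*4 + ILF*10 + EIF*7
UFP = 16*4 + 5*5 + 12*4 + 12*10 + 4*7
UFP = 64 + 25 + 48 + 120 + 28
UFP = 285

285


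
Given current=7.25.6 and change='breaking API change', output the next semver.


Current: 7.25.6
Change category: 'breaking API change' → major bump
SemVer rule: major bump → increment MAJOR, reset MINOR and PATCH to 0
New: 8.0.0

8.0.0


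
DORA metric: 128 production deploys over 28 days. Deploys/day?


Formula: deployments per day = releases / days
= 128 / 28
= 4.571 deploys/day
(equivalently, 32.0 deploys/week)

4.571 deploys/day


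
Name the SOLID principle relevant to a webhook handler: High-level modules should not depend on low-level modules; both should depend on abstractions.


This describes the Dependency Inversion Principle (DIP)

Dependency Inversion Principle (DIP)


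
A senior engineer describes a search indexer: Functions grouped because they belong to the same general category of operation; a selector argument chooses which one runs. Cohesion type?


Reasoning: Grouped by category of activity, not by data or sequence
Type: Logical cohesion

Logical cohesion


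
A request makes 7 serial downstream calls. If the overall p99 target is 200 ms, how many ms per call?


Formula: per_stage = total_budget / stages
per_stage = 200 / 7
per_stage = 28.57 ms

28.57 ms


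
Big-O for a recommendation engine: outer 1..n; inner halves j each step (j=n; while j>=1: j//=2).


Reasoning: n times log n
Complexity: O(n log n)

O(n log n)


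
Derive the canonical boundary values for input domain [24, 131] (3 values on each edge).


Range: [24, 131]
Boundaries: just below min, min, min+1, max-1, max, just above max
Values: [23, 24, 25, 130, 131, 132]

[23, 24, 25, 130, 131, 132]


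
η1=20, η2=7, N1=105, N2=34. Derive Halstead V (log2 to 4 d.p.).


Formula: V = N * log2(η), where N = N1 + N2 and η = η1 + η2
η = 20 + 7 = 27
N = 105 + 34 = 139
log2(27) ≈ 4.7549
V = 139 * 4.7549 = 660.93

660.93


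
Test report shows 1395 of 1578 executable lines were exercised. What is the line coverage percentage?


Coverage = covered / total * 100
Coverage = 1395 / 1578 * 100
Coverage = 88.4%

88.4%


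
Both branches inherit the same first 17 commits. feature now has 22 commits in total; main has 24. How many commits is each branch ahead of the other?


Common ancestor: commit #17
feature commits after divergence: 22 - 17 = 5
main commits after divergence: 24 - 17 = 7
feature is 5 commits ahead of main
main is 7 commits ahead of feature

feature ahead: 5, main ahead: 7


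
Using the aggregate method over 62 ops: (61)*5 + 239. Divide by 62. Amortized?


Formula: Amortized cost = Total cost / Operations
Total cost = (61 * 5) + (1 * 239)
Total cost = 305 + 239 = 544
Amortized = 544 / 62 = 8.7742

8.7742


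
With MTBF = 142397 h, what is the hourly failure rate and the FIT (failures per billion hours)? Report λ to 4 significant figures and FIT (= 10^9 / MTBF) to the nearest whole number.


Formula: λ = 1 / MTBF; FIT = λ × 1e9 = 1e9 / MTBF
λ = 1 / 142397 ≈ 7.023e-06 failures/hour
FIT = 1e9 / 142397 ≈ 7023 failures per 1e9 hours (nearest whole number)

λ = 7.023e-06 /h, FIT = 7023


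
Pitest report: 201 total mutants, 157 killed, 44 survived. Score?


Mutation score = killed / total * 100
Mutation score = 157 / 201 * 100
Mutation score = 78.11%

78.11%


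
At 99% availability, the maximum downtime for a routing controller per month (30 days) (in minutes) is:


Formula: allowed downtime = period * (100 - SLA) / 100
Period (month (30 days)) = 43200 minutes
Unavailability fraction = (100 - 99.0) / 100
Allowed downtime = 43200 * (100 - 99.0) / 100
Allowed downtime = 432.0 minutes

432.0 minutes


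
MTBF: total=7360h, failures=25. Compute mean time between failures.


Formula: MTBF = Total operating time / Number of failures
MTBF = 7360 / 25
MTBF = 294.4 hours

294.4 hours


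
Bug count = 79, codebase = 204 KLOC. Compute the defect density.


Defect density = defects / KLOC
Defect density = 79 / 204
Defect density = 0.387 defects/KLOC

0.387 defects/KLOC


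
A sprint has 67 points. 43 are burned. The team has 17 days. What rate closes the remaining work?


Formula: Required rate = Remaining points / Days left
Remaining = 67 - 43 = 24 points
Required rate = 24 / 17 = 1.41 points/day

1.41 points/day


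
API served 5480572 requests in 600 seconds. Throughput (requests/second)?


Formula: throughput = requests / seconds
throughput = 5480572 / 600
throughput = 9134.29 requests/second

9134.29 requests/second


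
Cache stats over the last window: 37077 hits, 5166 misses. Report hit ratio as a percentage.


Formula: hit rate = hits / (hits + misses) * 100
hit rate = 37077 / (37077 + 5166) * 100
hit rate = 37077 / 42243 * 100
hit rate = 87.77%

87.77%


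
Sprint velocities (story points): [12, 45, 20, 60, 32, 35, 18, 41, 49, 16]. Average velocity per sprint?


Formula: Avg velocity = Total points / Number of sprints
Points: [12, 45, 20, 60, 32, 35, 18, 41, 49, 16]
Sum = 12 + 45 + 20 + 60 + 32 + 35 + 18 + 41 + 49 + 16 = 328
Avg velocity = 328 / 10 = 32.8 points/sprint

32.8 points/sprint


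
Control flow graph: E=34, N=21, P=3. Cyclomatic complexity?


Formula: V(G) = E - N + 2P
V(G) = 34 - 21 + 2*3
V(G) = 13 + 6
V(G) = 19

19


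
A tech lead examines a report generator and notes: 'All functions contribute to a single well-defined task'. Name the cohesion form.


Reasoning: Best: single purpose
Type: Functional cohesion

Functional cohesion


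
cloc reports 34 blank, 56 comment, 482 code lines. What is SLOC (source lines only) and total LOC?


Total LOC = blank + comment + code
Total LOC = 34 + 56 + 482 = 572
SLOC (source only) = code = 482

Total LOC: 572, SLOC: 482


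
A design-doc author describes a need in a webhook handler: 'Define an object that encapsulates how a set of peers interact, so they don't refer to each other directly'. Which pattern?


This matches the Mediator pattern

Mediator


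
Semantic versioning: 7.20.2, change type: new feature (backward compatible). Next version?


Current: 7.20.2
Change category: 'new feature (backward compatible)' → minor bump
SemVer rule: minor bump → increment MINOR, reset PATCH to 0 (MAJOR unchanged)
New: 7.21.0

7.21.0


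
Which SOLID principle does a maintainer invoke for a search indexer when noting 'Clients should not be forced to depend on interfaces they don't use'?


This describes the Interface Segregation Principle (ISP)

Interface Segregation Principle (ISP)


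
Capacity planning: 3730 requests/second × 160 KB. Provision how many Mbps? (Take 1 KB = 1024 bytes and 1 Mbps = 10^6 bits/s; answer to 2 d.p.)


Formula: Mbps = payload_bytes * RPS * 8 / 1e6
Payload per request = 160 KB = 160 * 1024 = 163840 bytes
Total bytes/sec = 163840 * 3730 = 611123200
Total bits/sec = 611123200 * 8 = 4888985600
Mbps = 4888985600 / 1e6 = 4888.99

4888.99 Mbps
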